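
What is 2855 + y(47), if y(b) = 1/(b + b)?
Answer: 268371/94 ≈ 2855.0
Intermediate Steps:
y(b) = 1/(2*b)
2855 + y(47) = 2855 + (½)/47 = 2855 + (½)*(1/47) = 2855 + 1/94 = 268371/94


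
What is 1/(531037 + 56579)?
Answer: 1/587616 ≈ 1.7018e-6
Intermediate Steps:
1/(531037 + 56579) = 1/587616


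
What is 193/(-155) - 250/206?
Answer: -39254/15965 ≈ -2.4588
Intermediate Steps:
193/(-155) - 250/206 = 193*(-1/155) - 250*1/206 = -193/155 - 125/103 = -39254/15965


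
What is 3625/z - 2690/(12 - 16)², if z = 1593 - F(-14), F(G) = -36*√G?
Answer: 5*(-9684*√14 + 422717*I)/(72*(-177*I + 4*√14)) ≈ -165.87 - 0.19105*I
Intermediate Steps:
z = 1593 + 36*I*√14 (z = 1593 - (-36)*√(-14) = 1593 - (-36)*I*√14 = 1593 + 36*I*√14 ≈ 1593.0 + 134.7*I)
3625/z - 2690/(12 - 16)² = 3625/(1593 + 36*I*√14) - 2690/(12 - 16)² = 3625/(1593 + 36*I*√14) - 2690/((-4)²) = 3625/(1593 + 36*I*√14) - 2690/16 = 3625/(1593 + 36*I*√14) - 2690*1/16 = 3625/(1593 + 36*I*√14) - 1345/8 = -1345/8 + 3625/(1593 + 36*I*√14)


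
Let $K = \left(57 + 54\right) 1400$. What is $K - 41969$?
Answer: $113431$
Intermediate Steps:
$K = 155400$ ($K = 111 \cdot 1400 = 155400$)
$K - 41969 = 155400 - 41969 = 113431$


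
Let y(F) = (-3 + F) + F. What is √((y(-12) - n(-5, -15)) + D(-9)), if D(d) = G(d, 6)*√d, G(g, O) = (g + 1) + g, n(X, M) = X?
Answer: √(-22 - 51*I) ≈ 4.0953 - 6.2267*I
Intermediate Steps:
y(F) = -3 + 2*F
G(g, O) = 1 + 2*g (G(g, O) = (1 + g) + g = 1 + 2*g)
D(d) = √d*(1 + 2*d) (D(d) = (1 + 2*d)*√d = √d*(1 + 2*d))
√((y(-12) - n(-5, -15)) + D(-9)) = √(((-3 + 2*(-12)) - 1*(-5)) + √(-9)*(1 + 2*(-9))) = √(((-3 - 24) + 5) + (3*I)*(1 - 18)) = √((-27 + 5) + (3*I)*(-17)) = √(-22 - 51*I)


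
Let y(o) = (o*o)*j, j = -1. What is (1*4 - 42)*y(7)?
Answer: 1862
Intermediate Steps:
y(o) = -o² (y(o) = (o*o)*(-1) = o²*(-1) = -o²)
(1*4 - 42)*y(7) = (1*4 - 42)*(-1*7²) = (4 - 42)*(-1*49) = -38*(-49) = 1862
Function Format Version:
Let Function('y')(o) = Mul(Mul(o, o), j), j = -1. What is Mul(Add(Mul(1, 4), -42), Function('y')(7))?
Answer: 1862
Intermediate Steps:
Function('y')(o) = Mul(-1, Pow(o, 2)) (Function('y')(o) = Mul(Mul(o, o), -1) = Mul(Pow(o, 2), -1) = Mul(-1, Pow(o, 2)))
Mul(Add(Mul(1, 4), -42), Function('y')(7)) = Mul(Add(Mul(1, 4), -42), Mul(-1, Pow(7, 2))) = Mul(Add(4, -42), Mul(-1, 49)) = Mul(-38, -49) = 1862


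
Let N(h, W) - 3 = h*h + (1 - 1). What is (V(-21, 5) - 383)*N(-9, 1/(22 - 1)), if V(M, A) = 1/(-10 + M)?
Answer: -997416/31 ≈ -32175.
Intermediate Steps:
N(h, W) = 3 + h² (N(h, W) = 3 + (h*h + (1 - 1)) = 3 + (h² + 0) = 3 + h²)
(V(-21, 5) - 383)*N(-9, 1/(22 - 1)) = (1/(-10 - 21) - 383)*(3 + (-9)²) = (1/(-31) - 383)*(3 + 81) = (-1/31 - 383)*84 = -11874/31*84 = -997416/31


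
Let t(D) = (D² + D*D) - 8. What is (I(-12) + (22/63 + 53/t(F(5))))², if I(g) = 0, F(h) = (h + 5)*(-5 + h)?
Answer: 10004569/254016 ≈ 39.386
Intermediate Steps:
F(h) = (-5 + h)*(5 + h) (F(h) = (5 + h)*(-5 + h) = (-5 + h)*(5 + h))
t(D) = -8 + 2*D² (t(D) = (D² + D²) - 8 = 2*D² - 8 = -8 + 2*D²)
(I(-12) + (22/63 + 53/t(F(5))))² = (0 + (22/63 + 53/(-8 + 2*(-25 + 5²)²)))² = (0 + (22*(1/63) + 53/(-8 + 2*(-25 + 25)²)))² = (0 + (22/63 + 53/(-8 + 2*0²)))² = (0 + (22/63 + 53/(-8 + 2*0)))² = (0 + (22/63 + 53/(-8 + 0)))² = (0 + (22/63 + 53/(-8)))² = (0 + (22/63 + 53*(-⅛)))² = (0 + (22/63 - 53/8))² = (0 - 3163/504)² = (-3163/504)² = 10004569/254016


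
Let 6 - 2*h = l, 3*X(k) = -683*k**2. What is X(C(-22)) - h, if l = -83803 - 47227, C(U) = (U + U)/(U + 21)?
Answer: -1518842/3 ≈ -5.0628e+5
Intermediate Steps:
C(U) = 2*U/(21 + U) (C(U) = (2*U)/(21 + U) = 2*U/(21 + U))
X(k) = -683*k**2/3 (X(k) = (-683*k**2)/3 = -683*k**2/3)
l = -131030
h = 65518 (h = 3 - 1/2*(-131030) = 3 + 65515 = 65518)
X(C(-22)) - h = -683*1936/(21 - 22)**2/3 - 1*65518 = -683*(2*(-22)/(-1))**2/3 - 65518 = -683*(2*(-22)*(-1))**2/3 - 65518 = -683/3*44**2 - 65518 = -683/3*1936 - 65518 = -1322288/3 - 65518 = -1518842/3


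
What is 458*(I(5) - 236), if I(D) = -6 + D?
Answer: -108546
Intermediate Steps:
458*(I(5) - 236) = 458*((-6 + 5) - 236) = 458*(-1 - 236) = 458*(-237) = -108546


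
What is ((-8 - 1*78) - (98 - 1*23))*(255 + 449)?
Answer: -113344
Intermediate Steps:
((-8 - 1*78) - (98 - 1*23))*(255 + 449) = ((-8 - 78) - (98 - 23))*704 = (-86 - 1*75)*704 = (-86 - 75)*704 = -161*704 = -113344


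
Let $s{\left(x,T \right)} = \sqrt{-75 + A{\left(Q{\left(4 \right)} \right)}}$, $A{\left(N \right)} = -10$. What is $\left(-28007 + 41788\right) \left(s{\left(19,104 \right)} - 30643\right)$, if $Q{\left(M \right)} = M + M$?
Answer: $-422291183 + 13781 i \sqrt{85} \approx -4.2229 \cdot 10^{8} + 1.2705 \cdot 10^{5} i$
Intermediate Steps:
$Q{\left(M \right)} = 2 M$
$s{\left(x,T \right)} = i \sqrt{85}$ ($s{\left(x,T \right)} = \sqrt{-75 - 10} = \sqrt{-85} = i \sqrt{85}$)
$\left(-28007 + 41788\right) \left(s{\left(19,104 \right)} - 30643\right) = \left(-28007 + 41788\right) \left(i \sqrt{85} - 30643\right) = 13781 \left(-30643 + i \sqrt{85}\right) = -422291183 + 13781 i \sqrt{85}$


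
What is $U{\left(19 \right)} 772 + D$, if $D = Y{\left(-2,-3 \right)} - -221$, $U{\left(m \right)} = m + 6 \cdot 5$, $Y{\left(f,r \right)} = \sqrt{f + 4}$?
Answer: $38049 + \sqrt{2} \approx 38050.0$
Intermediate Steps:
$Y{\left(f,r \right)} = \sqrt{4 + f}$
$U{\left(m \right)} = 30 + m$ ($U{\left(m \right)} = m + 30 = 30 + m$)
$D = 221 + \sqrt{2}$ ($D = \sqrt{4 - 2} - -221 = \sqrt{2} + 221 = 221 + \sqrt{2} \approx 222.41$)
$U{\left(19 \right)} 772 + D = \left(30 + 19\right) 772 + \left(221 + \sqrt{2}\right) = 49 \cdot 772 + \left(221 + \sqrt{2}\right) = 37828 + \left(221 + \sqrt{2}\right) = 38049 + \sqrt{2}$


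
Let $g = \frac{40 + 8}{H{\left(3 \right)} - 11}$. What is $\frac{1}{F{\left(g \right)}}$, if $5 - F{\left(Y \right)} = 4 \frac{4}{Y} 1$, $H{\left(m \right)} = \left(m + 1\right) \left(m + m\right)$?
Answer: $\frac{3}{2} \approx 1.5$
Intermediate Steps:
$H{\left(m \right)} = 2 m \left(1 + m\right)$ ($H{\left(m \right)} = \left(1 + m\right) 2 m = 2 m \left(1 + m\right)$)
$g = \frac{48}{13}$ ($g = \frac{40 + 8}{2 \cdot 3 \left(1 + 3\right) - 11} = \frac{48}{2 \cdot 3 \cdot 4 - 11} = \frac{48}{24 - 11} = \frac{48}{13} \approx 3.6923$)
$F{\left(Y \right)} = 5 - \frac{16}{Y}$ ($F{\left(Y \right)} = 5 - 4 \frac{4}{Y} 1 = 5 - \frac{16}{Y} 1 = 5 - \frac{16}{Y}$)
$\frac{1}{F{\left(g \right)}} = \frac{1}{5 - \frac{16}{\frac{48}{13}}} = \frac{1}{5 - \frac{13}{3}} = \frac{1}{\frac{2}{3}} = \frac{3}{2}$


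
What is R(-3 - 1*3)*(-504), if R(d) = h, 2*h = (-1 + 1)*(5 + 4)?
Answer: 0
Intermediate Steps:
h = 0 (h = ((-1 + 1)*(5 + 4))/2 = (0*9)/2 = (½)*0 = 0)
R(d) = 0
R(-3 - 1*3)*(-504) = 0*(-504) = 0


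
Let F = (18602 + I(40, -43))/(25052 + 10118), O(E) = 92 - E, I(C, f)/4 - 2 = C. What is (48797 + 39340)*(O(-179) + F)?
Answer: 84169424808/3517 ≈ 2.3932e+7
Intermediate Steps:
I(C, f) = 8 + 4*C
F = 1877/3517 (F = (18602 + (8 + 4*40))/(25052 + 10118) = (18602 + (8 + 160))/35170 = (18602 + 168)*(1/35170) = 18770*(1/35170) = 1877/3517 ≈ 0.53369)
(48797 + 39340)*(O(-179) + F) = (48797 + 39340)*((92 - 1*(-179)) + 1877/3517) = 88137*((92 + 179) + 1877/3517) = 88137*(271 + 1877/3517) = 88137*(954984/3517) = 84169424808/3517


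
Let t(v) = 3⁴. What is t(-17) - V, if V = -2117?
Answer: 2198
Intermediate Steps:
t(v) = 81
t(-17) - V = 81 - 1*(-2117) = 81 + 2117 = 2198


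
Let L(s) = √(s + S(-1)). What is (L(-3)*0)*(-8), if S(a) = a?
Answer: 0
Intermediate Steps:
L(s) = √(-1 + s) (L(s) = √(s - 1) = √(-1 + s))
(L(-3)*0)*(-8) = (√(-1 - 3)*0)*(-8) = (√(-4)*0)*(-8) = ((2*I)*0)*(-8) = 0*(-8) = 0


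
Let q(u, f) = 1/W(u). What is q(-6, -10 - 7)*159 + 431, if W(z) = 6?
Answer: 915/2 ≈ 457.50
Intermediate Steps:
q(u, f) = 1/6
q(-6, -10 - 7)*159 + 431 = (1/6)*159 + 431 = 53/2 + 431 = 915/2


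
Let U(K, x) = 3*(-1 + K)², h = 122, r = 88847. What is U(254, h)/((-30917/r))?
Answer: -17061022869/30917 ≈ -5.5183e+5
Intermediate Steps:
U(254, h)/((-30917/r)) = (3*(-1 + 254)²)/((-30917/88847)) = (3*253²)/((-30917*1/88847)) = (3*64009)/(-30917/88847) = 192027*(-88847/30917) = -17061022869/30917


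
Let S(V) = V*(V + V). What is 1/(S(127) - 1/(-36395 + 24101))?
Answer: 12294/396579853 ≈ 3.1000e-5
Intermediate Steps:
S(V) = 2*V² (S(V) = V*(2*V) = 2*V²)
1/(S(127) - 1/(-36395 + 24101)) = 1/(2*127² - 1/(-36395 + 24101)) = 1/(2*16129 - 1/(-12294)) = 1/(32258 - 1*(-1/12294)) = 1/(32258 + 1/12294) = 1/(396579853/12294) = 12294/396579853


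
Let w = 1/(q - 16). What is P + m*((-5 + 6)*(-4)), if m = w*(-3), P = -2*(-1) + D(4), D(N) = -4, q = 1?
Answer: -14/5 ≈ -2.8000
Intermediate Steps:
w = -1/15 (w = 1/(1 - 16) = 1/(-15) = -1/15 ≈ -0.066667)
P = -2 (P = -2*(-1) - 4 = 2 - 4 = -2)
m = ⅕ (m = -1/15*(-3) = ⅕ ≈ 0.20000)
P + m*((-5 + 6)*(-4)) = -2 + ((-5 + 6)*(-4))/5 = -2 + (1*(-4))/5 = -2 + (⅕)*(-4) = -2 - ⅘ = -14/5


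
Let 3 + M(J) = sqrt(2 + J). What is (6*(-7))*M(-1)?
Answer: 84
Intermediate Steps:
M(J) = -3 + sqrt(2 + J)
(6*(-7))*M(-1) = (6*(-7))*(-3 + sqrt(2 - 1)) = -42*(-3 + sqrt(1)) = -42*(-3 + 1) = -42*(-2) = 84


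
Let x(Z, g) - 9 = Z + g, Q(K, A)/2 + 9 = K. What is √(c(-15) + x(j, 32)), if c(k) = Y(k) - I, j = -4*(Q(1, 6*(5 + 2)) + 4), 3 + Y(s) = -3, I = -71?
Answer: √154 ≈ 12.410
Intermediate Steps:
Y(s) = -6 (Y(s) = -3 - 3 = -6)
Q(K, A) = -18 + 2*K
j = 48 (j = -4*((-18 + 2*1) + 4) = -4*((-18 + 2) + 4) = -4*(-16 + 4) = -4*(-12) = 48)
c(k) = 65 (c(k) = -6 - 1*(-71) = -6 + 71 = 65)
x(Z, g) = 9 + Z + g (x(Z, g) = 9 + (Z + g) = 9 + Z + g)
√(c(-15) + x(j, 32)) = √(65 + (9 + 48 + 32)) = √(65 + 89) = √154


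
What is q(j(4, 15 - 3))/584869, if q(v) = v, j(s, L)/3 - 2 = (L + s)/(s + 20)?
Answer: 8/584869 ≈ 1.3678e-5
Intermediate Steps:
j(s, L) = 6 + 3*(L + s)/(20 + s) (j(s, L) = 6 + 3*((L + s)/(s + 20)) = 6 + 3*((L + s)/(20 + s)) = 6 + 3*(L + s)/(20 + s))
q(j(4, 15 - 3))/584869 = (3*(40 + (15 - 3) + 3*4)/(20 + 4))/584869 = (3*(40 + 12 + 12)/24)*(1/584869) = (3*(1/24)*64)*(1/584869) = 8*(1/584869) = 8/584869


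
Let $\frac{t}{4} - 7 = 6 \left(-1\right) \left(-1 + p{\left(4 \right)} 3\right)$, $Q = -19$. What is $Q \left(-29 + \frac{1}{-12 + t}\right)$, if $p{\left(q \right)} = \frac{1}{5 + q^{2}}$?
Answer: $\frac{140923}{256} \approx 550.48$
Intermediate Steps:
$t = \frac{340}{7}$ ($t = 28 + 4 \cdot 6 \left(-1\right) \left(-1 + \frac{1}{5 + 4^{2}} \cdot 3\right) = 28 + 4 \left(- 6 \left(-1 + \frac{1}{5 + 16} \cdot 3\right)\right) = 28 + 4 \left(- 6 \left(-1 + \frac{1}{21} \cdot 3\right)\right) = 28 + 4 \left(- 6 \left(-1 + \frac{1}{7}\right)\right) = 28 + 4 \left(\left(-6\right) \left(- \frac{6}{7}\right)\right) = 28 + 4 \cdot \frac{36}{7} = 28 + \frac{144}{7} = \frac{340}{7} \approx 48.571$)
$Q \left(-29 + \frac{1}{-12 + t}\right) = - 19 \left(-29 + \frac{1}{-12 + \frac{340}{7}}\right) = - 19 \left(-29 + \frac{1}{\frac{256}{7}}\right) = - 19 \left(-29 + \frac{7}{256}\right) = \left(-19\right) \left(- \frac{7417}{256}\right) = \frac{140923}{256}$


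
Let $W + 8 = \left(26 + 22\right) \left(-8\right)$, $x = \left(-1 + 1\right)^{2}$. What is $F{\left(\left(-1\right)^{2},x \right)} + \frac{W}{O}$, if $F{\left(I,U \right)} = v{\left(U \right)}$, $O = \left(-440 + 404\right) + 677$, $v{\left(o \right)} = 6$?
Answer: $\frac{3454}{641} \approx 5.3885$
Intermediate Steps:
$x = 0$ ($x = 0^{2} = 0$)
$W = -392$ ($W = -8 + \left(26 + 22\right) \left(-8\right) = -8 + 48 \left(-8\right) = -8 - 384 = -392$)
$O = 641$ ($O = -36 + 677 = 641$)
$F{\left(I,U \right)} = 6$
$F{\left(\left(-1\right)^{2},x \right)} + \frac{W}{O} = 6 - \frac{392}{641} = \frac{3454}{641}$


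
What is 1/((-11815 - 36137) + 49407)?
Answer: 1/1455 ≈ 0.00068729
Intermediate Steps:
1/((-11815 - 36137) + 49407) = 1/(-47952 + 49407) = 1/1455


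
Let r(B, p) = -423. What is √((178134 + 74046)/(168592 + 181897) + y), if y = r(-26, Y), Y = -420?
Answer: 3*I*√5763778636907/350489 ≈ 20.549*I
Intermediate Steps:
y = -423
√((178134 + 74046)/(168592 + 181897) + y) = √((178134 + 74046)/(168592 + 181897) - 423) = √(252180/350489 - 423) = √(-148004667/350489) = 3*I*√5763778636907/350489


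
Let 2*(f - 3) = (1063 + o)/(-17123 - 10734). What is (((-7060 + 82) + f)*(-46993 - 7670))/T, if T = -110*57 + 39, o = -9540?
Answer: -7080619978733/115717978 ≈ -61189.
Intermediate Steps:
f = 175619/55714 (f = 3 + ((1063 - 9540)/(-17123 - 10734))/2 = 3 + (-8477/(-27857))/2 = 3 + (-8477*(-1/27857))/2 = 3 + (1/2)*(8477/27857) = 3 + 8477/55714 = 175619/55714 ≈ 3.1522)
T = -6231 (T = -6270 + 39 = -6231)
(((-7060 + 82) + f)*(-46993 - 7670))/T = (((-7060 + 82) + 175619/55714)*(-46993 - 7670))/(-6231) = ((-6978 + 175619/55714)*(-54663))*(-1/6231) = -388596673/55714*(-54663)*(-1/6231) = (21241859936199/55714)*(-1/6231) = -7080619978733/115717978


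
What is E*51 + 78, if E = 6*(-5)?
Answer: -1452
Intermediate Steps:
E = -30
E*51 + 78 = -30*51 + 78 = -1530 + 78 = -1452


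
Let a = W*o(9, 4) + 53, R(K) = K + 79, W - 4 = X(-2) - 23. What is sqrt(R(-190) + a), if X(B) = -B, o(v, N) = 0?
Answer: I*sqrt(58) ≈ 7.6158*I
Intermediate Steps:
W = -17 (W = 4 + (-1*(-2) - 23) = 4 + (2 - 23) = 4 - 21 = -17)
R(K) = 79 + K
a = 53 (a = -17*0 + 53 = 0 + 53 = 53)
sqrt(R(-190) + a) = sqrt((79 - 190) + 53) = sqrt(-111 + 53) = sqrt(-58) = I*sqrt(58)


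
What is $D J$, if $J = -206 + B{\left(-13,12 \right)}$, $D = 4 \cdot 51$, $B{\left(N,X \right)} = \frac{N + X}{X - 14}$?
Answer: $-41922$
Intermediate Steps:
$B{\left(N,X \right)} = \frac{N + X}{-14 + X}$
$D = 204$
$J = - \frac{411}{2}$ ($J = -206 + \frac{-13 + 12}{-14 + 12} = -206 + \frac{1}{-2} \left(-1\right) = -206 - - \frac{1}{2} = -206 + \frac{1}{2} = - \frac{411}{2} \approx -205.5$)
$D J = 204 \left(- \frac{411}{2}\right) = -41922$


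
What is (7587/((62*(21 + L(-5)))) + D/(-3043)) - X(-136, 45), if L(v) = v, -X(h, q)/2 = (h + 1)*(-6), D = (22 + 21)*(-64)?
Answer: 4916039945/3018656 ≈ 1628.6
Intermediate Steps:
D = -2752 (D = 43*(-64) = -2752)
X(h, q) = 12 + 12*h (X(h, q) = -2*(h + 1)*(-6) = -2*(1 + h)*(-6) = -2*(-6 - 6*h) = 12 + 12*h)
(7587/((62*(21 + L(-5)))) + D/(-3043)) - X(-136, 45) = (7587/((62*(21 - 5))) - 2752/(-3043)) - (12 + 12*(-136)) = (7587/((62*16)) - 2752*(-1/3043)) - (12 - 1632) = (7587/992 + 2752/3043) - 1*(-1620) = (7587*(1/992) + 2752/3043) + 1620 = (7587/992 + 2752/3043) + 1620 = 25817225/3018656 + 1620 = 4916039945/3018656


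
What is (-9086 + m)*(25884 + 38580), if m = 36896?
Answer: 1792743840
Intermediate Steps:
(-9086 + m)*(25884 + 38580) = (-9086 + 36896)*(25884 + 38580) = 27810*64464 = 1792743840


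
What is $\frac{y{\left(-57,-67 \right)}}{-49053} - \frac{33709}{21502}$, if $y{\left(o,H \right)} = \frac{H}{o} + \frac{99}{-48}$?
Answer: $- \frac{57999990581}{36996949872} \approx -1.5677$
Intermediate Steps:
$y{\left(o,H \right)} = - \frac{33}{16} + \frac{H}{o}$ ($y{\left(o,H \right)} = \frac{H}{o} + 99 \left(- \frac{1}{48}\right) = \frac{H}{o} - \frac{33}{16} = - \frac{33}{16} + \frac{H}{o}$)
$\frac{y{\left(-57,-67 \right)}}{-49053} - \frac{33709}{21502} = \frac{- \frac{33}{16} - \frac{67}{-57}}{-49053} - \frac{33709}{21502} = \left(- \frac{33}{16} - - \frac{67}{57}\right) \left(- \frac{1}{49053}\right) - \frac{2593}{1654} = \left(- \frac{33}{16} + \frac{67}{57}\right) \left(- \frac{1}{49053}\right) - \frac{2593}{1654} = \left(- \frac{809}{912}\right) \left(- \frac{1}{49053}\right) - \frac{2593}{1654} = \frac{809}{44736336} - \frac{2593}{1654} = - \frac{57999990581}{36996949872}$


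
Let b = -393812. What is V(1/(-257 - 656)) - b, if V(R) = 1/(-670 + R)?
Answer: 240899131419/611711 ≈ 3.9381e+5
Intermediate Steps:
V(1/(-257 - 656)) - b = 1/(-670 + 1/(-257 - 656)) - 1*(-393812) = 1/(-670 + 1/(-913)) + 393812 = 1/(-670 - 1/913) + 393812 = 1/(-611711/913) + 393812 = -913/611711 + 393812 = 240899131419/611711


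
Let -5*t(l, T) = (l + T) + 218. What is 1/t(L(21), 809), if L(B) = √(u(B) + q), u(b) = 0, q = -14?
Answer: -5135/1054743 + 5*I*√14/1054743 ≈ -0.0048685 + 1.7737e-5*I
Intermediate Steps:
L(B) = I*√14 (L(B) = √(0 - 14) = √(-14) = I*√14)
t(l, T) = -218/5 - T/5 - l/5 (t(l, T) = -((l + T) + 218)/5 = -((T + l) + 218)/5 = -(218 + T + l)/5 = -218/5 - T/5 - l/5)
1/t(L(21), 809) = 1/(-218/5 - ⅕*809 - I*√14/5) = 1/(-218/5 - 809/5 - I*√14/5) = 1/(-1027/5 - I*√14/5)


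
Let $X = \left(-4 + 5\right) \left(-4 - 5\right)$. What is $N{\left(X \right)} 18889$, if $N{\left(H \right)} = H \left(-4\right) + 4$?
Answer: $755560$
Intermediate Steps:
$X = -9$ ($X = 1 \left(-9\right) = -9$)
$N{\left(H \right)} = 4 - 4 H$ ($N{\left(H \right)} = - 4 H + 4 = 4 - 4 H$)
$N{\left(X \right)} 18889 = \left(4 - -36\right) 18889 = \left(4 + 36\right) 18889 = 40 \cdot 18889 = 755560$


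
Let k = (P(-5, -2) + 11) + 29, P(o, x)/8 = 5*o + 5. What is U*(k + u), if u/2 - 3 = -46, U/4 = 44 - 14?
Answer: -24720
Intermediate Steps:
U = 120 (U = 4*(44 - 14) = 4*30 = 120)
P(o, x) = 40 + 40*o (P(o, x) = 8*(5*o + 5) = 8*(5 + 5*o) = 40 + 40*o)
k = -120 (k = ((40 + 40*(-5)) + 11) + 29 = ((40 - 200) + 11) + 29 = (-160 + 11) + 29 = -149 + 29 = -120)
u = -86 (u = 6 + 2*(-46) = 6 - 92 = -86)
U*(k + u) = 120*(-120 - 86) = 120*(-206) = -24720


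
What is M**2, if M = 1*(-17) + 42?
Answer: 625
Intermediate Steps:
M = 25 (M = -17 + 42 = 25)
M**2 = 25**2 = 625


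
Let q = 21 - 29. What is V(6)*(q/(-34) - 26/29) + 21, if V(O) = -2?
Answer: 11005/493 ≈ 22.323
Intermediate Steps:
q = -8
V(6)*(q/(-34) - 26/29) + 21 = -2*(-8/(-34) - 26/29) + 21 = -2*(-8*(-1/34) - 26*1/29) + 21 = -2*(4/17 - 26/29) + 21 = -2*(-326/493) + 21 = 652/493 + 21 = 11005/493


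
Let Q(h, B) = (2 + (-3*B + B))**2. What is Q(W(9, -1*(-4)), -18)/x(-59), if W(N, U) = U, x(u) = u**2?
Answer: 1444/3481 ≈ 0.41482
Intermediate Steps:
Q(h, B) = (2 - 2*B)**2
Q(W(9, -1*(-4)), -18)/x(-59) = (4*(-1 - 18)**2)/((-59)**2) = (4*(-19)**2)/3481 = (4*361)*(1/3481) = 1444*(1/3481) = 1444/3481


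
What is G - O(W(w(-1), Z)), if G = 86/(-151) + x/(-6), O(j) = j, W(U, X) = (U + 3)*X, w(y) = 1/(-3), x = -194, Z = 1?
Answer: 13181/453 ≈ 29.097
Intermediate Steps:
w(y) = -⅓
W(U, X) = X*(3 + U) (W(U, X) = (3 + U)*X = X*(3 + U))
G = 14389/453 (G = 86/(-151) - 194/(-6) = 86*(-1/151) - 194*(-⅙) = -86/151 + 97/3 = 14389/453 ≈ 31.764)
G - O(W(w(-1), Z)) = 14389/453 - (3 - ⅓) = 14389/453 - 8/3 = 13181/453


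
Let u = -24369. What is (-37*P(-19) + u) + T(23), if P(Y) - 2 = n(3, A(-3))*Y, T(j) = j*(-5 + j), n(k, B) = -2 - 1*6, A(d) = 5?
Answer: -29653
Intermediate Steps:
n(k, B) = -8 (n(k, B) = -2 - 6 = -8)
P(Y) = 2 - 8*Y
(-37*P(-19) + u) + T(23) = (-37*(2 - 8*(-19)) - 24369) + 23*(-5 + 23) = (-37*(2 + 152) - 24369) + 23*18 = (-37*154 - 24369) + 414 = (-5698 - 24369) + 414 = -30067 + 414 = -29653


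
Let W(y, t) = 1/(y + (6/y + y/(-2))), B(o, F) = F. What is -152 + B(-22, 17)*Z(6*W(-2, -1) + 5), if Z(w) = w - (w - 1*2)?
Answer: -118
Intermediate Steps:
W(y, t) = 1/(y/2 + 6/y) (W(y, t) = 1/(y + (6/y + y*(-½))) = 1/(y + (6/y - y/2)) = 1/(y/2 + 6/y))
Z(w) = 2 (Z(w) = w - (w - 2) = w - (-2 + w) = w + (2 - w) = 2)
-152 + B(-22, 17)*Z(6*W(-2, -1) + 5) = -152 + 17*2 = -152 + 34 = -118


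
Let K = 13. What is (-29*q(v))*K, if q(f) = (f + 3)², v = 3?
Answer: -13572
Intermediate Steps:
q(f) = (3 + f)²
(-29*q(v))*K = -29*(3 + 3)²*13 = -29*6²*13 = -29*36*13 = -1044*13 = -13572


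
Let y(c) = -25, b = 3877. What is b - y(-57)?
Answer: 3902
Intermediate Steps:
b - y(-57) = 3877 - 1*(-25) = 3877 + 25 = 3902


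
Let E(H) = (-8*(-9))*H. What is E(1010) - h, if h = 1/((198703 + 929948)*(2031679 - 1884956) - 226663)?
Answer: 12042347209207199/165598834010 ≈ 72720.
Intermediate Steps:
E(H) = 72*H
h = 1/165598834010 (h = 1/(1128651*146723 - 226663) = 1/(165599060673 - 226663) = 1/165598834010 ≈ 6.0387e-12)
E(1010) - h = 72*1010 - 1*1/165598834010 = 72720 - 1/165598834010 = 12042347209207199/165598834010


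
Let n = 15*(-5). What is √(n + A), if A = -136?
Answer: I*√211 ≈ 14.526*I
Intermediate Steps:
n = -75
√(n + A) = √(-75 - 136) = √(-211) = I*√211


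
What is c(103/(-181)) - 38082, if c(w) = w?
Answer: -6892945/181 ≈ -38083.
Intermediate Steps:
c(103/(-181)) - 38082 = 103/(-181) - 38082 = 103*(-1/181) - 38082 = -103/181 - 38082 = -6892945/181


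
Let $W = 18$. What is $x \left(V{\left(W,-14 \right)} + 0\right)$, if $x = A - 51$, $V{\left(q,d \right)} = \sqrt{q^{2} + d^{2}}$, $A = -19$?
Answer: $- 140 \sqrt{130} \approx -1596.2$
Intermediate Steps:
$V{\left(q,d \right)} = \sqrt{d^{2} + q^{2}}$
$x = -70$ ($x = -19 - 51 = -70$)
$x \left(V{\left(W,-14 \right)} + 0\right) = - 70 \left(\sqrt{\left(-14\right)^{2} + 18^{2}} + 0\right) = - 70 \left(\sqrt{196 + 324} + 0\right) = - 70 \left(\sqrt{520} + 0\right) = - 70 \left(2 \sqrt{130} + 0\right) = - 70 \cdot 2 \sqrt{130} = - 140 \sqrt{130}$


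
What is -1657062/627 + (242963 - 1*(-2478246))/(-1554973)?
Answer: -78133117193/29544487 ≈ -2644.6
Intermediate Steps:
-1657062/627 + (242963 - 1*(-2478246))/(-1554973) = -1657062*1/627 + (242963 + 2478246)*(-1/1554973) = -50214/19 + 2721209*(-1/1554973) = -50214/19 - 2721209/1554973 = -78133117193/29544487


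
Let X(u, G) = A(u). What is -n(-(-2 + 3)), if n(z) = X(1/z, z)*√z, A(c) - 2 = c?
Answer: -I ≈ -1.0*I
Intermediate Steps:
A(c) = 2 + c
X(u, G) = 2 + u
n(z) = √z*(2 + 1/z) (n(z) = (2 + 1/z)*√z = √z*(2 + 1/z))
-n(-(-2 + 3)) = -(1 + 2*(-(-2 + 3)))/√(-(-2 + 3)) = -(1 + 2*(-1*1))/√(-1*1) = -(1 + 2*(-1))/√(-1) = -(-I)*(1 - 2) = -(-I)*(-1) = -I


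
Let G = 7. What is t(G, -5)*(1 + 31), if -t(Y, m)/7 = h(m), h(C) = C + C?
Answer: 2240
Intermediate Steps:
h(C) = 2*C
t(Y, m) = -14*m
t(G, -5)*(1 + 31) = (-14*(-5))*(1 + 31) = 70*32 = 2240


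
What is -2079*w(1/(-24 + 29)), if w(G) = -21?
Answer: 43659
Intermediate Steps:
-2079*w(1/(-24 + 29)) = -2079*(-21) = 43659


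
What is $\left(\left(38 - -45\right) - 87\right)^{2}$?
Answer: $16$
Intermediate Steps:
$\left(\left(38 - -45\right) - 87\right)^{2} = \left(\left(38 + 45\right) - 87\right)^{2} = \left(83 - 87\right)^{2} = \left(-4\right)^{2} = 16$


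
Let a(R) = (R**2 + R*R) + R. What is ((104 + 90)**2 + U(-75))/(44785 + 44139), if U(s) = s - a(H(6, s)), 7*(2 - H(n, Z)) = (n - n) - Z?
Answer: 916737/2178638 ≈ 0.42078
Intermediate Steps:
H(n, Z) = 2 + Z/7 (H(n, Z) = 2 - ((n - n) - Z)/7 = 2 - (0 - Z)/7 = 2 - (-1)*Z/7 = 2 + Z/7)
a(R) = R + 2*R**2 (a(R) = (R**2 + R**2) + R = 2*R**2 + R = R + 2*R**2)
U(s) = s - (2 + s/7)*(5 + 2*s/7) (U(s) = s - (2 + s/7)*(1 + 2*(2 + s/7)) = s - (2 + s/7)*(1 + (4 + 2*s/7)) = s - (2 + s/7)*(5 + 2*s/7))
((104 + 90)**2 + U(-75))/(44785 + 44139) = ((104 + 90)**2 + (-75 - (14 - 75)*(35 + 2*(-75))/49))/(44785 + 44139) = (194**2 + (-75 - 1/49*(-61)*(35 - 150)))/88924 = (37636 + (-75 - 1/49*(-61)*(-115)))*(1/88924) = (37636 + (-75 - 7015/49))*(1/88924) = (37636 - 10690/49)*(1/88924) = (1833474/49)*(1/88924) = 916737/2178638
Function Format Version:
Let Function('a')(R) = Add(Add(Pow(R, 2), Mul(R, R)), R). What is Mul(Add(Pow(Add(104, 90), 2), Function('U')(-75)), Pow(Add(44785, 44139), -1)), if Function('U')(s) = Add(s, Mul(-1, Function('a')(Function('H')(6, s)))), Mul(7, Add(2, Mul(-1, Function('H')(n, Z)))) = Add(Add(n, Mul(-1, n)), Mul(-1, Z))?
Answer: Rational(916737, 2178638) ≈ 0.42078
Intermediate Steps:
Function('H')(n, Z) = Add(2, Mul(Rational(1, 7), Z)) (Function('H')(n, Z) = Add(2, Mul(Rational(-1, 7), Add(Add(n, Mul(-1, n)), Mul(-1, Z)))) = Add(2, Mul(Rational(-1, 7), Add(0, Mul(-1, Z)))) = Add(2, Mul(Rational(-1, 7), Mul(-1, Z))) = Add(2, Mul(Rational(1, 7), Z)))
Function('a')(R) = Add(R, Mul(2, Pow(R, 2))) (Function('a')(R) = Add(Add(Pow(R, 2), Pow(R, 2)), R) = Add(Mul(2, Pow(R, 2)), R) = Add(R, Mul(2, Pow(R, 2))))
Function('U')(s) = Add(s, Mul(-1, Add(2, Mul(Rational(1, 7), s)), Add(5, Mul(Rational(2, 7), s)))) (Function('U')(s) = Add(s, Mul(-1, Mul(Add(2, Mul(Rational(1, 7), s)), Add(1, Mul(2, Add(2, Mul(Rational(1, 7), s))))))) = Add(s, Mul(-1, Mul(Add(2, Mul(Rational(1, 7), s)), Add(1, Add(4, Mul(Rational(2, 7), s)))))) = Add(s, Mul(-1, Mul(Add(2, Mul(Rational(1, 7), s)), Add(5, Mul(Rational(2, 7), s))))) = Add(s, Mul(-1, Add(2, Mul(Rational(1, 7), s)), Add(5, Mul(Rational(2, 7), s)))))
Mul(Add(Pow(Add(104, 90), 2), Function('U')(-75)), Pow(Add(44785, 44139), -1)) = Mul(Add(Pow(Add(104, 90), 2), Add(-75, Mul(Rational(-1, 49), Add(14, -75), Add(35, Mul(2, -75))))), Pow(Add(44785, 44139), -1)) = Mul(Add(Pow(194, 2), Add(-75, Mul(Rational(-1, 49), -61, Add(35, -150)))), Pow(88924, -1)) = Mul(Add(37636, Add(-75, Mul(Rational(-1, 49), -61, -115))), Rational(1, 88924)) = Mul(Add(37636, Add(-75, Rational(-7015, 49))), Rational(1, 88924)) = Mul(Add(37636, Rational(-10690, 49)), Rational(1, 88924)) = Mul(Rational(1833474, 49), Rational(1, 88924)) = Rational(916737, 2178638)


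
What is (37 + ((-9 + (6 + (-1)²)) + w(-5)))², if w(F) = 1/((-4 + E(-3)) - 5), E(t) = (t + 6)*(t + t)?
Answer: 891136/729 ≈ 1222.4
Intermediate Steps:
E(t) = 2*t*(6 + t) (E(t) = (6 + t)*(2*t) = 2*t*(6 + t))
w(F) = -1/27 (w(F) = 1/((-4 + 2*(-3)*(6 - 3)) - 5) = 1/((-4 + 2*(-3)*3) - 5) = 1/((-4 - 18) - 5) = 1/(-22 - 5) = 1/(-27) = -1/27)
(37 + ((-9 + (6 + (-1)²)) + w(-5)))² = (37 + ((-9 + (6 + (-1)²)) - 1/27))² = (37 + ((-9 + (6 + 1)) - 1/27))² = (37 + ((-9 + 7) - 1/27))² = (37 + (-2 - 1/27))² = (37 - 55/27)² = (944/27)² = 891136/729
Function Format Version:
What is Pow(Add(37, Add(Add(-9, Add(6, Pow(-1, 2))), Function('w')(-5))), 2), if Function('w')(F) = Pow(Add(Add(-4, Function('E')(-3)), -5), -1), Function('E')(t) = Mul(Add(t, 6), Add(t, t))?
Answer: Rational(891136, 729) ≈ 1222.4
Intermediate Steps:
Function('E')(t) = Mul(2, t, Add(6, t)) (Function('E')(t) = Mul(Add(6, t), Mul(2, t)) = Mul(2, t, Add(6, t)))
Function('w')(F) = Rational(-1, 27) (Function('w')(F) = Pow(Add(Add(-4, Mul(2, -3, Add(6, -3))), -5), -1) = Pow(Add(Add(-4, Mul(2, -3, 3)), -5), -1) = Pow(Add(Add(-4, -18), -5), -1) = Pow(Add(-22, -5), -1) = Pow(-27, -1) = Rational(-1, 27))
Pow(Add(37, Add(Add(-9, Add(6, Pow(-1, 2))), Function('w')(-5))), 2) = Pow(Add(37, Add(Add(-9, Add(6, Pow(-1, 2))), Rational(-1, 27))), 2) = Pow(Add(37, Add(Add(-9, Add(6, 1)), Rational(-1, 27))), 2) = Pow(Add(37, Add(Add(-9, 7), Rational(-1, 27))), 2) = Pow(Add(37, Add(-2, Rational(-1, 27))), 2) = Pow(Add(37, Rational(-55, 27)), 2) = Pow(Rational(944, 27), 2) = Rational(891136, 729)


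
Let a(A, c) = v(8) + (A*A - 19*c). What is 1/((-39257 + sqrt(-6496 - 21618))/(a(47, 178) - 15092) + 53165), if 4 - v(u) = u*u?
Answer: 7084706211825/376675442462977019 + 16325*I*sqrt(28114)/753350884925954038 ≈ 1.8809e-5 + 3.6334e-12*I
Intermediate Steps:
v(u) = 4 - u**2 (v(u) = 4 - u*u = 4 - u**2)
a(A, c) = -60 + A**2 - 19*c (a(A, c) = (4 - 1*8**2) + (A*A - 19*c) = (4 - 1*64) + (A**2 - 19*c) = (4 - 64) + (A**2 - 19*c) = -60 + (A**2 - 19*c) = -60 + A**2 - 19*c)
1/((-39257 + sqrt(-6496 - 21618))/(a(47, 178) - 15092) + 53165) = 1/((-39257 + sqrt(-6496 - 21618))/((-60 + 47**2 - 19*178) - 15092) + 53165) = 1/((-39257 + sqrt(-28114))/((-60 + 2209 - 3382) - 15092) + 53165) = 1/((-39257 + I*sqrt(28114))/(-1233 - 15092) + 53165) = 1/((-39257 + I*sqrt(28114))/(-16325) + 53165) = 1/((-39257 + I*sqrt(28114))*(-1/16325) + 53165) = 1/((39257/16325 - I*sqrt(28114)/16325) + 53165) = 1/(867957882/16325 - I*sqrt(28114)/16325)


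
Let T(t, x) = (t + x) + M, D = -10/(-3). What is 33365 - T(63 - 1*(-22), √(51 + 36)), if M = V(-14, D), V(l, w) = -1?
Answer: 33281 - √87 ≈ 33272.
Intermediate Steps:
D = 10/3 (D = -10*(-⅓) = 10/3 ≈ 3.3333)
M = -1
T(t, x) = -1 + t + x (T(t, x) = (t + x) - 1 = -1 + t + x)
33365 - T(63 - 1*(-22), √(51 + 36)) = 33365 - (-1 + (63 - 1*(-22)) + √(51 + 36)) = 33365 - (-1 + (63 + 22) + √87) = 33365 - (-1 + 85 + √87) = 33365 - (84 + √87) = 33365 + (-84 - √87) = 33281 - √87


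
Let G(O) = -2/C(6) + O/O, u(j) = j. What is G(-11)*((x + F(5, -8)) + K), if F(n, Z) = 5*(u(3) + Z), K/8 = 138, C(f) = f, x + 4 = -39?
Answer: 2072/3 ≈ 690.67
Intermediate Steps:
x = -43 (x = -4 - 39 = -43)
K = 1104 (K = 8*138 = 1104)
F(n, Z) = 15 + 5*Z (F(n, Z) = 5*(3 + Z) = 15 + 5*Z)
G(O) = 2/3 (G(O) = -2/6 + O/O = -2*1/6 + 1 = -1/3 + 1 = 2/3)
G(-11)*((x + F(5, -8)) + K) = 2*((-43 + (15 + 5*(-8))) + 1104)/3 = 2*((-43 + (15 - 40)) + 1104)/3 = 2*((-43 - 25) + 1104)/3 = 2*(-68 + 1104)/3 = (2/3)*1036 = 2072/3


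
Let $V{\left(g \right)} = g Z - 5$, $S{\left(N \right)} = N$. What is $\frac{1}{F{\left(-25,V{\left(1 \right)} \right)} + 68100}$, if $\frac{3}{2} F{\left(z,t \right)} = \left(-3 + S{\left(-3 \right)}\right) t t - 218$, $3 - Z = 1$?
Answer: $\frac{3}{203756} \approx 1.4723 \cdot 10^{-5}$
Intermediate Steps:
$Z = 2$ ($Z = 3 - 1 = 2$)
$V{\left(g \right)} = -5 + 2 g$ ($V{\left(g \right)} = g 2 - 5 = 2 g - 5 = -5 + 2 g$)
$F{\left(z,t \right)} = - \frac{436}{3} - 4 t^{2}$ ($F{\left(z,t \right)} = \frac{2 \left(\left(-3 - 3\right) t t - 218\right)}{3} = \frac{2 \left(- 6 t t - 218\right)}{3} = \frac{2 \left(- 6 t^{2} - 218\right)}{3} = \frac{2 \left(-218 - 6 t^{2}\right)}{3} = - \frac{436}{3} - 4 t^{2}$)
$\frac{1}{F{\left(-25,V{\left(1 \right)} \right)} + 68100} = \frac{1}{\left(- \frac{436}{3} - 4 \left(-5 + 2 \cdot 1\right)^{2}\right) + 68100} = \frac{1}{\left(- \frac{436}{3} - 4 \left(-5 + 2\right)^{2}\right) + 68100} = \frac{1}{\left(- \frac{436}{3} - 4 \left(-3\right)^{2}\right) + 68100} = \frac{1}{\left(- \frac{436}{3} - 36\right) + 68100} = \frac{1}{- \frac{544}{3} + 68100} = \frac{1}{\frac{203756}{3}} = \frac{3}{203756}$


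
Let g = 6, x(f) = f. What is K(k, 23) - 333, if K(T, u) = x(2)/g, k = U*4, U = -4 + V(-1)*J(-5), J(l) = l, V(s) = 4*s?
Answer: -998/3 ≈ -332.67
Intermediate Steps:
U = 16 (U = -4 + (4*(-1))*(-5) = -4 - 4*(-5) = -4 + 20 = 16)
k = 64 (k = 16*4 = 64)
K(T, u) = 1/3 (K(T, u) = 2/6 = 2*(1/6) = 1/3)
K(k, 23) - 333 = 1/3 - 333 = -998/3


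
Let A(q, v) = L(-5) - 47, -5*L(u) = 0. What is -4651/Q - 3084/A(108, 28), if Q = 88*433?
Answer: 117294139/1790888 ≈ 65.495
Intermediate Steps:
L(u) = 0 (L(u) = -⅕*0 = 0)
Q = 38104
A(q, v) = -47 (A(q, v) = 0 - 47 = -47)
-4651/Q - 3084/A(108, 28) = -4651/38104 - 3084/(-47) = -4651*1/38104 - 3084*(-1/47) = -4651/38104 + 3084/47 = 117294139/1790888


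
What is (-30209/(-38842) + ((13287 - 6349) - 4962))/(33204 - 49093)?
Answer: -76782001/617160538 ≈ -0.12441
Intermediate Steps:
(-30209/(-38842) + ((13287 - 6349) - 4962))/(33204 - 49093) = (-30209*(-1/38842) + (6938 - 4962))/(-15889) = (30209/38842 + 1976)*(-1/15889) = (76782001/38842)*(-1/15889) = -76782001/617160538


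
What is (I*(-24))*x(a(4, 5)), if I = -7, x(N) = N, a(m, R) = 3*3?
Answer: 1512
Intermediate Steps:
a(m, R) = 9
(I*(-24))*x(a(4, 5)) = -7*(-24)*9 = 168*9 = 1512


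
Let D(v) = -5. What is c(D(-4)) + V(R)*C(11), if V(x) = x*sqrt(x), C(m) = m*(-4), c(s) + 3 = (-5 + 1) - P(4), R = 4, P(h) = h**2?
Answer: -375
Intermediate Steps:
c(s) = -23 (c(s) = -3 + ((-5 + 1) - 1*4**2) = -3 + (-4 - 1*16) = -3 + (-4 - 16) = -3 - 20 = -23)
C(m) = -4*m
V(x) = x**(3/2)
c(D(-4)) + V(R)*C(11) = -23 + 4**(3/2)*(-4*11) = -23 + 8*(-44) = -23 - 352 = -375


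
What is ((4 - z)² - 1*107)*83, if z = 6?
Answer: -8549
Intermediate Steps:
((4 - z)² - 1*107)*83 = ((4 - 1*6)² - 1*107)*83 = ((4 - 6)² - 107)*83 = ((-2)² - 107)*83 = (4 - 107)*83 = -103*83 = -8549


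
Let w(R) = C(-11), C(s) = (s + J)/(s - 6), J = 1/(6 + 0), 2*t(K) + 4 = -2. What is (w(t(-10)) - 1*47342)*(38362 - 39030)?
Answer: 1612825546/51 ≈ 3.1624e+7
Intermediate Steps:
t(K) = -3 (t(K) = -2 + (½)*(-2) = -2 - 1 = -3)
J = ⅙ (J = 1/6 = ⅙ ≈ 0.16667)
C(s) = (⅙ + s)/(-6 + s) (C(s) = (s + ⅙)/(s - 6) = (⅙ + s)/(-6 + s))
w(R) = 65/102 (w(R) = (⅙ - 11)/(-6 - 11) = -65/6/(-17) = -1/17*(-65/6) = 65/102)
(w(t(-10)) - 1*47342)*(38362 - 39030) = (65/102 - 1*47342)*(38362 - 39030) = (65/102 - 47342)*(-668) = -4828819/102*(-668) = 1612825546/51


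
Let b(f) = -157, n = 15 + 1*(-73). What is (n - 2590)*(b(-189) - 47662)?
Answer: 126624712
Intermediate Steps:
n = -58 (n = 15 - 73 = -58)
(n - 2590)*(b(-189) - 47662) = (-58 - 2590)*(-157 - 47662) = -2648*(-47819) = 126624712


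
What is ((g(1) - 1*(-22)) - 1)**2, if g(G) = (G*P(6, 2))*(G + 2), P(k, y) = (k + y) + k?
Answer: 3969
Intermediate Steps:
P(k, y) = y + 2*k
g(G) = 14*G*(2 + G) (g(G) = (G*(2 + 2*6))*(G + 2) = (G*(2 + 12))*(2 + G) = (G*14)*(2 + G) = (14*G)*(2 + G) = 14*G*(2 + G))
((g(1) - 1*(-22)) - 1)**2 = ((14*1*(2 + 1) - 1*(-22)) - 1)**2 = ((14*1*3 + 22) - 1)**2 = ((42 + 22) - 1)**2 = (64 - 1)**2 = 63**2 = 3969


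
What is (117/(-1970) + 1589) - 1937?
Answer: -685677/1970 ≈ -348.06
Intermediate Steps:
(117/(-1970) + 1589) - 1937 = (117*(-1/1970) + 1589) - 1937 = (-117/1970 + 1589) - 1937 = 3130213/1970 - 1937 = -685677/1970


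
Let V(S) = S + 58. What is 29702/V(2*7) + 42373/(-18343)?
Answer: 270886465/660348 ≈ 410.22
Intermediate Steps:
V(S) = 58 + S
29702/V(2*7) + 42373/(-18343) = 29702/(58 + 2*7) + 42373/(-18343) = 29702/(58 + 14) + 42373*(-1/18343) = 29702/72 - 42373/18343 = 29702*(1/72) - 42373/18343 = 14851/36 - 42373/18343 = 270886465/660348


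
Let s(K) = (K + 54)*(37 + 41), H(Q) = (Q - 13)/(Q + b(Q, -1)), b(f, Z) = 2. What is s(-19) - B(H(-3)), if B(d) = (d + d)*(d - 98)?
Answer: 5354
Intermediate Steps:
H(Q) = (-13 + Q)/(2 + Q) (H(Q) = (Q - 13)/(Q + 2) = (-13 + Q)/(2 + Q))
B(d) = 2*d*(-98 + d) (B(d) = (2*d)*(-98 + d) = 2*d*(-98 + d))
s(K) = 4212 + 78*K (s(K) = (54 + K)*78 = 4212 + 78*K)
s(-19) - B(H(-3)) = (4212 + 78*(-19)) - 2*(-13 - 3)/(2 - 3)*(-98 + (-13 - 3)/(2 - 3)) = (4212 - 1482) - 2*-16/(-1)*(-98 - 16/(-1)) = 2730 - 2*(-1*(-16))*(-98 - 1*(-16)) = 2730 - 2*16*(-98 + 16) = 2730 - 2*16*(-82) = 2730 - 1*(-2624) = 2730 + 2624 = 5354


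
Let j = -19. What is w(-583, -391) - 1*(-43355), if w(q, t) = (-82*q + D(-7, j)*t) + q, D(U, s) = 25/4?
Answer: 352537/4 ≈ 88134.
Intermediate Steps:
D(U, s) = 25/4 (D(U, s) = 25*(¼) = 25/4)
w(q, t) = -81*q + 25*t/4 (w(q, t) = (-82*q + 25*t/4) + q = -81*q + 25*t/4)
w(-583, -391) - 1*(-43355) = (-81*(-583) + (25/4)*(-391)) - 1*(-43355) = (47223 - 9775/4) + 43355 = 179117/4 + 43355 = 352537/4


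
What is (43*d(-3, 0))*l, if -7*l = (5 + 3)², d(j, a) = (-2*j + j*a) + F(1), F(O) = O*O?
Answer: -2752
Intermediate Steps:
F(O) = O²
d(j, a) = 1 - 2*j + a*j (d(j, a) = (-2*j + j*a) + 1² = (-2*j + a*j) + 1 = 1 - 2*j + a*j)
l = -64/7 (l = -(5 + 3)²/7 = -⅐*8² = -⅐*64 = -64/7 ≈ -9.1429)
(43*d(-3, 0))*l = (43*(1 - 2*(-3) + 0*(-3)))*(-64/7) = (43*(1 + 6 + 0))*(-64/7) = (43*7)*(-64/7) = 301*(-64/7) = -2752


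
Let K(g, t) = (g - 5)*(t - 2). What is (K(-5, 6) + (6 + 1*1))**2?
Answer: 1089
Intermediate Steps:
K(g, t) = (-5 + g)*(-2 + t)
(K(-5, 6) + (6 + 1*1))**2 = ((10 - 5*6 - 2*(-5) - 5*6) + (6 + 1*1))**2 = ((10 - 30 + 10 - 30) + (6 + 1))**2 = (-40 + 7)**2 = (-33)**2 = 1089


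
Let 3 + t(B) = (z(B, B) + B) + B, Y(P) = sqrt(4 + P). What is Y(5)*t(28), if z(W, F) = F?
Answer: 243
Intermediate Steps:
t(B) = -3 + 3*B (t(B) = -3 + ((B + B) + B) = -3 + (2*B + B) = -3 + 3*B)
Y(5)*t(28) = sqrt(4 + 5)*(-3 + 3*28) = sqrt(9)*(-3 + 84) = 3*81 = 243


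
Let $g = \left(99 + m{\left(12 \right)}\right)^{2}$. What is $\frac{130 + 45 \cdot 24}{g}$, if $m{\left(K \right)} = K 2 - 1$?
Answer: $\frac{605}{7442} \approx 0.081295$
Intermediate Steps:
$m{\left(K \right)} = -1 + 2 K$ ($m{\left(K \right)} = 2 K - 1 = -1 + 2 K$)
$g = 14884$ ($g = \left(99 + \left(-1 + 2 \cdot 12\right)\right)^{2} = \left(99 + \left(-1 + 24\right)\right)^{2} = \left(99 + 23\right)^{2} = 122^{2} = 14884$)
$\frac{130 + 45 \cdot 24}{g} = \frac{130 + 45 \cdot 24}{14884} = \left(130 + 1080\right) \frac{1}{14884} = 1210 \cdot \frac{1}{14884} = \frac{605}{7442}$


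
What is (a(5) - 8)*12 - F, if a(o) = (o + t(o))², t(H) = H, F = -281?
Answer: 1385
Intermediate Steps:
a(o) = 4*o² (a(o) = (o + o)² = (2*o)² = 4*o²)
(a(5) - 8)*12 - F = (4*5² - 8)*12 - 1*(-281) = (4*25 - 8)*12 + 281 = (100 - 8)*12 + 281 = 92*12 + 281 = 1104 + 281 = 1385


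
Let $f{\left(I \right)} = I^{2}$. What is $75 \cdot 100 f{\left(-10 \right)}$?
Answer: $750000$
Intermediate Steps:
$75 \cdot 100 f{\left(-10 \right)} = 75 \cdot 100 \left(-10\right)^{2} = 7500 \cdot 100 = 750000$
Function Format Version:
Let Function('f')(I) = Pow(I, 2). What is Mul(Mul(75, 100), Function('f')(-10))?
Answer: 750000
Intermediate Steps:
Mul(Mul(75, 100), Function('f')(-10)) = Mul(Mul(75, 100), Pow(-10, 2)) = Mul(7500, 100) = 750000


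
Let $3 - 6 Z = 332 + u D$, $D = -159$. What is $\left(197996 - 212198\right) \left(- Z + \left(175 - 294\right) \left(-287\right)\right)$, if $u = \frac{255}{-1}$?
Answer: $-581789664$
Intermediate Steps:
$u = -255$ ($u = 255 \left(-1\right) = -255$)
$Z = - \frac{20437}{3}$ ($Z = \frac{1}{2} - \frac{332 - -40545}{6} = \frac{1}{2} - \frac{332 + 40545}{6} = \frac{1}{2} - \frac{40877}{6} = - \frac{20437}{3} \approx -6812.3$)
$\left(197996 - 212198\right) \left(- Z + \left(175 - 294\right) \left(-287\right)\right) = \left(197996 - 212198\right) \left(\left(-1\right) \left(- \frac{20437}{3}\right) + \left(175 - 294\right) \left(-287\right)\right) = - 14202 \left(\frac{20437}{3} - -34153\right) = - 14202 \left(\frac{20437}{3} + 34153\right) = \left(-14202\right) \frac{122896}{3} = -581789664$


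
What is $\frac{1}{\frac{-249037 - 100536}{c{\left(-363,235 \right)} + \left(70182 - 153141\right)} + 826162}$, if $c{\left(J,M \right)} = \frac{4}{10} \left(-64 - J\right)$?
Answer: $\frac{59171}{48885081397} \approx 1.2104 \cdot 10^{-6}$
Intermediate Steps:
$c{\left(J,M \right)} = - \frac{128}{5} - \frac{2 J}{5}$ ($c{\left(J,M \right)} = 4 \cdot \frac{1}{10} \left(-64 - J\right) = \frac{2 \left(-64 - J\right)}{5} = - \frac{128}{5} - \frac{2 J}{5}$)
$\frac{1}{\frac{-249037 - 100536}{c{\left(-363,235 \right)} + \left(70182 - 153141\right)} + 826162} = \frac{1}{\frac{-249037 - 100536}{\left(- \frac{128}{5} - - \frac{726}{5}\right) + \left(70182 - 153141\right)} + 826162} = \frac{1}{- \frac{349573}{\left(- \frac{128}{5} + \frac{726}{5}\right) + \left(70182 - 153141\right)} + 826162} = \frac{1}{- \frac{349573}{\frac{598}{5} - 82959} + 826162} = \frac{1}{- \frac{349573}{- \frac{414197}{5}} + 826162} = \frac{1}{\left(-349573\right) \left(- \frac{5}{414197}\right) + 826162} = \frac{1}{\frac{249695}{59171} + 826162} = \frac{1}{\frac{48885081397}{59171}} = \frac{59171}{48885081397}$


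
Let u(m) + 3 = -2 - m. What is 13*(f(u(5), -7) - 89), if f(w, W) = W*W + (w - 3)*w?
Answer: 1170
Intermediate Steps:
u(m) = -5 - m (u(m) = -3 + (-2 - m) = -5 - m)
f(w, W) = W² + w*(-3 + w) (f(w, W) = W² + (-3 + w)*w = W² + w*(-3 + w))
13*(f(u(5), -7) - 89) = 13*(((-7)² + (-5 - 1*5)² - 3*(-5 - 1*5)) - 89) = 13*((49 + (-5 - 5)² - 3*(-5 - 5)) - 89) = 13*((49 + (-10)² - 3*(-10)) - 89) = 13*((49 + 100 + 30) - 89) = 13*(179 - 89) = 13*90 = 1170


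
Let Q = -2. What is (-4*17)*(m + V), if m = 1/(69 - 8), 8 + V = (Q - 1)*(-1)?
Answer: 20672/61 ≈ 338.89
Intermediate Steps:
V = -5 (V = -8 + (-2 - 1)*(-1) = -8 - 3*(-1) = -8 + 3 = -5)
m = 1/61 ≈ 0.016393
(-4*17)*(m + V) = (-4*17)*(1/61 - 5) = -68*(-304/61) = 20672/61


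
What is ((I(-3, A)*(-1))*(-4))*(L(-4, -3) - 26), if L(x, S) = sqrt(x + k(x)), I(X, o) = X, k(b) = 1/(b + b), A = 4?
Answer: 312 - 3*I*sqrt(66) ≈ 312.0 - 24.372*I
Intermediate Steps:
k(b) = 1/(2*b)
L(x, S) = sqrt(x + 1/(2*x))
((I(-3, A)*(-1))*(-4))*(L(-4, -3) - 26) = (-3*(-1)*(-4))*(sqrt(2/(-4) + 4*(-4))/2 - 26) = (3*(-4))*(sqrt(2*(-1/4) - 16)/2 - 26) = -12*(sqrt(-1/2 - 16)/2 - 26) = -12*(sqrt(-33/2)/2 - 26) = -12*((I*sqrt(66)/2)/2 - 26) = -12*(I*sqrt(66)/4 - 26) = -12*(-26 + I*sqrt(66)/4) = 312 - 3*I*sqrt(66)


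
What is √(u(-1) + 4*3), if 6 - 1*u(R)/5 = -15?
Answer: 3*√13 ≈ 10.817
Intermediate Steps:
u(R) = 105 (u(R) = 30 - 5*(-15) = 30 + 75 = 105)
√(u(-1) + 4*3) = √(105 + 4*3) = √(105 + 12) = √117 = 3*√13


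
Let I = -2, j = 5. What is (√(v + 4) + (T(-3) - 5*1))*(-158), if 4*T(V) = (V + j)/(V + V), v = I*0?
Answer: 2923/6 ≈ 487.17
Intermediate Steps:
v = 0 (v = -2*0 = 0)
T(V) = (5 + V)/(8*V) (T(V) = ((V + 5)/(V + V))/4 = ((5 + V)/((2*V)))/4 = ((5 + V)*(1/(2*V)))/4 = ((5 + V)/(2*V))/4 = (5 + V)/(8*V))
(√(v + 4) + (T(-3) - 5*1))*(-158) = (√(0 + 4) + ((⅛)*(5 - 3)/(-3) - 5*1))*(-158) = (√4 + ((⅛)*(-⅓)*2 - 5))*(-158) = (2 + (-1/12 - 5))*(-158) = (2 - 61/12)*(-158) = -37/12*(-158) = 2923/6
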